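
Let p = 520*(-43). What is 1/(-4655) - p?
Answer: 104085799/4655 ≈ 22360.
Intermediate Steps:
p = -22360
1/(-4655) - p = 1/(-4655) - 1*(-22360) = -1/4655 + 22360 = 104085799/4655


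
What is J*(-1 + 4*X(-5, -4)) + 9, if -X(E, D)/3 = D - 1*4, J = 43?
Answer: 4094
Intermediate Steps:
X(E, D) = 12 - 3*D (X(E, D) = -3*(D - 1*4) = -3*(D - 4) = -3*(-4 + D) = 12 - 3*D)
J*(-1 + 4*X(-5, -4)) + 9 = 43*(-1 + 4*(12 - 3*(-4))) + 9 = 43*(-1 + 4*(12 + 12)) + 9 = 43*(-1 + 4*24) + 9 = 43*(-1 + 96) + 9 = 43*95 + 9 = 4085 + 9 = 4094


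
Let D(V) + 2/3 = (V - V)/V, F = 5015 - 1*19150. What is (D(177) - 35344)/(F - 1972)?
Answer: 106034/48321 ≈ 2.1944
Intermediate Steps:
F = -14135 (F = 5015 - 19150 = -14135)
D(V) = -⅔ (D(V) = -⅔ + (V - V)/V = -⅔ + 0/V = -⅔ + 0 = -⅔)
(D(177) - 35344)/(F - 1972) = (-⅔ - 35344)/(-14135 - 1972) = -106034/3/(-16107) = -106034/3*(-1/16107) = 106034/48321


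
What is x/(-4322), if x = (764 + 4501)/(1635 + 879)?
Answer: -1755/3621836 ≈ -0.00048456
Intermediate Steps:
x = 1755/838 (x = 5265/2514 = 5265*(1/2514) = 1755/838 ≈ 2.0943)
x/(-4322) = (1755/838)/(-4322) = (1755/838)*(-1/4322) = -1755/3621836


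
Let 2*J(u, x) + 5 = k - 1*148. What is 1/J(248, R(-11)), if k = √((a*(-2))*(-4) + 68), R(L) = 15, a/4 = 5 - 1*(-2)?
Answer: -306/23117 - 4*√73/23117 ≈ -0.014715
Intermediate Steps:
a = 28 (a = 4*(5 - 1*(-2)) = 4*(5 + 2) = 4*7 = 28)
k = 2*√73 (k = √((28*(-2))*(-4) + 68) = √(-56*(-4) + 68) = √(224 + 68) = √292 = 2*√73 ≈ 17.088)
J(u, x) = -153/2 + √73 (J(u, x) = -5/2 + (2*√73 - 1*148)/2 = -5/2 + (2*√73 - 148)/2 = -5/2 + (-148 + 2*√73)/2 = -5/2 + (-74 + √73) = -153/2 + √73)
1/J(248, R(-11)) = 1/(-153/2 + √73)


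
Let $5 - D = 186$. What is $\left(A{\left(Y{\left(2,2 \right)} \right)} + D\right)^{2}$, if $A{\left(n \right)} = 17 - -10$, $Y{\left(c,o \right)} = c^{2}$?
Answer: $23716$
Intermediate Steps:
$D = -181$ ($D = 5 - 186 = -181$)
$A{\left(n \right)} = 27$ ($A{\left(n \right)} = 17 + 10 = 27$)
$\left(A{\left(Y{\left(2,2 \right)} \right)} + D\right)^{2} = \left(27 - 181\right)^{2} = \left(-154\right)^{2} = 23716$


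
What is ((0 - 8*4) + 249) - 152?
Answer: 65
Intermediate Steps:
((0 - 8*4) + 249) - 152 = ((0 - 32) + 249) - 152 = (-32 + 249) - 152 = 217 - 152 = 65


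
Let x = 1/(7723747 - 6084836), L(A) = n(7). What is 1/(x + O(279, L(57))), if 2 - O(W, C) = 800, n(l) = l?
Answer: -1638911/1307850977 ≈ -0.0012531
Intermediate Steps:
L(A) = 7
O(W, C) = -798 (O(W, C) = 2 - 1*800 = 2 - 800 = -798)
x = 1/1638911 ≈ 6.1016e-7
1/(x + O(279, L(57))) = 1/(1/1638911 - 798) = 1/(-1307850977/1638911) = -1638911/1307850977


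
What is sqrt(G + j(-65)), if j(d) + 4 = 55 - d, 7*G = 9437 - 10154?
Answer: sqrt(665)/7 ≈ 3.6839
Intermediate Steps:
G = -717/7 (G = (9437 - 10154)/7 = (1/7)*(-717) = -717/7 ≈ -102.43)
j(d) = 51 - d (j(d) = -4 + (55 - d) = 51 - d)
sqrt(G + j(-65)) = sqrt(-717/7 + (51 - 1*(-65))) = sqrt(-717/7 + (51 + 65)) = sqrt(-717/7 + 116) = sqrt(95/7) = sqrt(665)/7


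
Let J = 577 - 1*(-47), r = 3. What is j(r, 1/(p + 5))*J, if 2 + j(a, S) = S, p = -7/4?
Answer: -1056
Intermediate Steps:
p = -7/4 (p = -7*¼ = -7/4 ≈ -1.7500)
J = 624 (J = 577 + 47 = 624)
j(a, S) = -2 + S
j(r, 1/(p + 5))*J = (-2 + 1/(-7/4 + 5))*624 = (-2 + 1/(13/4))*624 = (-2 + 4/13)*624 = -22/13*624 = -1056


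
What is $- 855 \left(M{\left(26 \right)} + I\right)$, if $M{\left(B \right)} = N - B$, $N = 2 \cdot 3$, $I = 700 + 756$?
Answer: $-1227780$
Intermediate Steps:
$I = 1456$
$N = 6$
$M{\left(B \right)} = 6 - B$
$- 855 \left(M{\left(26 \right)} + I\right) = - 855 \left(\left(6 - 26\right) + 1456\right) = - 855 \left(-20 + 1456\right) = \left(-855\right) 1436 = -1227780$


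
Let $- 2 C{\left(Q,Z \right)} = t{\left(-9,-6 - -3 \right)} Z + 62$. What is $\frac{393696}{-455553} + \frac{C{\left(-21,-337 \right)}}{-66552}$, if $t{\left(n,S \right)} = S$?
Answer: $- \frac{5768189335}{6737325168} \approx -0.85615$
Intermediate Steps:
$C{\left(Q,Z \right)} = -31 + \frac{3 Z}{2}$ ($C{\left(Q,Z \right)} = - \frac{\left(-6 - -3\right) Z + 62}{2} = - \frac{\left(-6 + 3\right) Z + 62}{2} = - \frac{- 3 Z + 62}{2} = - \frac{62 - 3 Z}{2} = -31 + \frac{3 Z}{2}$)
$\frac{393696}{-455553} + \frac{C{\left(-21,-337 \right)}}{-66552} = \frac{393696}{-455553} + \frac{-31 + \frac{3}{2} \left(-337\right)}{-66552} = 393696 \left(- \frac{1}{455553}\right) + \left(-31 - \frac{1011}{2}\right) \left(- \frac{1}{66552}\right) = - \frac{43744}{50617} - - \frac{1073}{133104} = - \frac{43744}{50617} + \frac{1073}{133104} = - \frac{5768189335}{6737325168}$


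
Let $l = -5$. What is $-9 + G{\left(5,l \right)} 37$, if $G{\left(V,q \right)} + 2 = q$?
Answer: $-268$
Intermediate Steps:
$G{\left(V,q \right)} = -2 + q$
$-9 + G{\left(5,l \right)} 37 = -9 + \left(-2 - 5\right) 37 = -9 - 259 = -268$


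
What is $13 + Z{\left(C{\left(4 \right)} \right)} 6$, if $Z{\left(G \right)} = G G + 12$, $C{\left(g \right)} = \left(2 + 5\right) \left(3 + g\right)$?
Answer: $14491$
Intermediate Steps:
$C{\left(g \right)} = 21 + 7 g$ ($C{\left(g \right)} = 7 \left(3 + g\right) = 21 + 7 g$)
$Z{\left(G \right)} = 12 + G^{2}$ ($Z{\left(G \right)} = G^{2} + 12 = 12 + G^{2}$)
$13 + Z{\left(C{\left(4 \right)} \right)} 6 = 13 + \left(12 + \left(21 + 7 \cdot 4\right)^{2}\right) 6 = 13 + \left(12 + \left(21 + 28\right)^{2}\right) 6 = 13 + \left(12 + 49^{2}\right) 6 = 13 + \left(12 + 2401\right) 6 = 13 + 2413 \cdot 6 = 13 + 14478 = 14491$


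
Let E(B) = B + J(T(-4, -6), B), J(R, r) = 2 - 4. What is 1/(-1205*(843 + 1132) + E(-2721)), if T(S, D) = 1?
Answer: -1/2382598 ≈ -4.1971e-7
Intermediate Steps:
J(R, r) = -2
E(B) = -2 + B (E(B) = B - 2 = -2 + B)
1/(-1205*(843 + 1132) + E(-2721)) = 1/(-1205*(843 + 1132) + (-2 - 2721)) = 1/(-1205*1975 - 2723) = 1/(-2379875 - 2723) = 1/(-2382598) = -1/2382598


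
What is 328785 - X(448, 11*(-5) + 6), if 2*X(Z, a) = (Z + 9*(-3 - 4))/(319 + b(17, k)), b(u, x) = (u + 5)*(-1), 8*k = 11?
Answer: 17754355/54 ≈ 3.2878e+5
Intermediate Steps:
k = 11/8 (k = (⅛)*11 = 11/8 ≈ 1.3750)
b(u, x) = -5 - u (b(u, x) = (5 + u)*(-1) = -5 - u)
X(Z, a) = -7/66 + Z/594 (X(Z, a) = ((Z + 9*(-3 - 4))/(319 + (-5 - 1*17)))/2 = ((Z + 9*(-7))/(319 + (-5 - 17)))/2 = ((Z - 63)/(319 - 22))/2 = ((-63 + Z)/297)/2 = ((-63 + Z)*(1/297))/2 = (-7/33 + Z/297)/2 = -7/66 + Z/594)
328785 - X(448, 11*(-5) + 6) = 328785 - (-7/66 + (1/594)*448) = 328785 - (-7/66 + 224/297) = 328785 - 1*35/54 = 328785 - 35/54 = 17754355/54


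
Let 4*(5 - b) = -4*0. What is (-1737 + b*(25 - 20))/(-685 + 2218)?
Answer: -1712/1533 ≈ -1.1168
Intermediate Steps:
b = 5 (b = 5 - (-1)*0 = 5 - 1/4*0 = 5 + 0 = 5)
(-1737 + b*(25 - 20))/(-685 + 2218) = (-1737 + 5*(25 - 20))/(-685 + 2218) = (-1737 + 5*5)/1533 = (-1737 + 25)*(1/1533) = -1712*1/1533 = -1712/1533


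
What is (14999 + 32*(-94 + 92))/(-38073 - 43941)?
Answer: -14935/82014 ≈ -0.18210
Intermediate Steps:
(14999 + 32*(-94 + 92))/(-38073 - 43941) = (14999 + 32*(-2))/(-82014) = (14999 - 64)*(-1/82014) = 14935*(-1/82014) = -14935/82014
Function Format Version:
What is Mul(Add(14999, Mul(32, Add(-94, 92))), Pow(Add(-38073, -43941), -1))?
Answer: Rational(-14935, 82014) ≈ -0.18210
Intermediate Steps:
Mul(Add(14999, Mul(32, Add(-94, 92))), Pow(Add(-38073, -43941), -1)) = Mul(Add(14999, Mul(32, -2)), Pow(-82014, -1)) = Mul(Add(14999, -64), Rational(-1, 82014)) = Mul(14935, Rational(-1, 82014)) = Rational(-14935, 82014)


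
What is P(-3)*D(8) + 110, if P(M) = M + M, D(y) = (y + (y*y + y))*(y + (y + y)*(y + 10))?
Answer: -141970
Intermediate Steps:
D(y) = (y + 2*y*(10 + y))*(y**2 + 2*y) (D(y) = (y + (y**2 + y))*(y + (2*y)*(10 + y)) = (y + (y + y**2))*(y + 2*y*(10 + y)) = (y**2 + 2*y)*(y + 2*y*(10 + y)) = (y + 2*y*(10 + y))*(y**2 + 2*y))
P(M) = 2*M
P(-3)*D(8) + 110 = (2*(-3))*(8**2*(42 + 2*8**2 + 25*8)) + 110 = -384*(42 + 2*64 + 200) + 110 = -384*(42 + 128 + 200) + 110 = -384*370 + 110 = -6*23680 + 110 = -142080 + 110 = -141970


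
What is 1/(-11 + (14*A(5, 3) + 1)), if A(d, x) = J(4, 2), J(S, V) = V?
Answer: 1/18 ≈ 0.055556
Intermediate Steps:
A(d, x) = 2
1/(-11 + (14*A(5, 3) + 1)) = 1/(-11 + (14*2 + 1)) = 1/(-11 + (28 + 1)) = 1/(-11 + 29) = 1/18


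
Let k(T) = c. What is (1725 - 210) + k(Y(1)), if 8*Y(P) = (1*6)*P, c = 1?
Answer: 1516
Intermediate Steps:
Y(P) = 3*P/4 (Y(P) = ((1*6)*P)/8 = (6*P)/8 = 3*P/4)
k(T) = 1
(1725 - 210) + k(Y(1)) = (1725 - 210) + 1 = 1515 + 1 = 1516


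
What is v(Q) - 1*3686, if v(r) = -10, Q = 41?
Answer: -3696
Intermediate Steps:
v(Q) - 1*3686 = -10 - 1*3686 = -10 - 3686 = -3696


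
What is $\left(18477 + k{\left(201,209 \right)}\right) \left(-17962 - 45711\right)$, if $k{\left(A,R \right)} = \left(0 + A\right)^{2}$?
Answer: $-3748938894$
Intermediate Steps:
$k{\left(A,R \right)} = A^{2}$
$\left(18477 + k{\left(201,209 \right)}\right) \left(-17962 - 45711\right) = \left(18477 + 201^{2}\right) \left(-17962 - 45711\right) = \left(18477 + 40401\right) \left(-63673\right) = 58878 \left(-63673\right) = -3748938894$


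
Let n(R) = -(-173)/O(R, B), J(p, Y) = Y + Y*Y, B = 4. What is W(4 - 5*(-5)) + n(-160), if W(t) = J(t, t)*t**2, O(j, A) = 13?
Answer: 9511883/13 ≈ 7.3168e+5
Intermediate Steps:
J(p, Y) = Y + Y**2
n(R) = 173/13 (n(R) = -(-173)/13 = -1*(-173/13) = 173/13)
W(t) = t**3*(1 + t) (W(t) = (t*(1 + t))*t**2 = t**3*(1 + t))
W(4 - 5*(-5)) + n(-160) = (4 - 5*(-5))**3*(1 + (4 - 5*(-5))) + 173/13 = (4 + 25)**3*(1 + (4 + 25)) + 173/13 = 29**3*(1 + 29) + 173/13 = 24389*30 + 173/13 = 731670 + 173/13 = 9511883/13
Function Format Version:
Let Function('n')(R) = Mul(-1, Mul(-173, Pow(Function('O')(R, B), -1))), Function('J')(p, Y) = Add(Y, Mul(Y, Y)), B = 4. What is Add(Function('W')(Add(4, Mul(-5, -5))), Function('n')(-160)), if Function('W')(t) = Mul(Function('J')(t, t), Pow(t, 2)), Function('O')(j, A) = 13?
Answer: Rational(9511883, 13) ≈ 7.3168e+5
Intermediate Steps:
Function('J')(p, Y) = Add(Y, Pow(Y, 2))
Function('n')(R) = Rational(173, 13) (Function('n')(R) = Mul(-1, Mul(-173, Pow(13, -1))) = Mul(-1, Mul(-173, Rational(1, 13))) = Mul(-1, Rational(-173, 13)) = Rational(173, 13))
Function('W')(t) = Mul(Pow(t, 3), Add(1, t)) (Function('W')(t) = Mul(Mul(t, Add(1, t)), Pow(t, 2)) = Mul(Pow(t, 3), Add(1, t)))
Add(Function('W')(Add(4, Mul(-5, -5))), Function('n')(-160)) = Add(Mul(Pow(Add(4, Mul(-5, -5)), 3), Add(1, Add(4, Mul(-5, -5)))), Rational(173, 13)) = Add(Mul(Pow(Add(4, 25), 3), Add(1, Add(4, 25))), Rational(173, 13)) = Add(Mul(Pow(29, 3), Add(1, 29)), Rational(173, 13)) = Add(Mul(24389, 30), Rational(173, 13)) = Add(731670, Rational(173, 13)) = Rational(9511883, 13)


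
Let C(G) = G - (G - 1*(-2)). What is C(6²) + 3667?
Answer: 3665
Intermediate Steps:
C(G) = -2 (C(G) = G - (G + 2) = G - (2 + G) = G + (-2 - G) = -2)
C(6²) + 3667 = -2 + 3667 = 3665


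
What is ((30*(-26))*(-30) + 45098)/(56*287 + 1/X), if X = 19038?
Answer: 1304064924/305978737 ≈ 4.2619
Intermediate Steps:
((30*(-26))*(-30) + 45098)/(56*287 + 1/X) = ((30*(-26))*(-30) + 45098)/(56*287 + 1/19038) = (-780*(-30) + 45098)/(16072 + 1/19038) = (23400 + 45098)/(305978737/19038) = 68498*(19038/305978737) = 1304064924/305978737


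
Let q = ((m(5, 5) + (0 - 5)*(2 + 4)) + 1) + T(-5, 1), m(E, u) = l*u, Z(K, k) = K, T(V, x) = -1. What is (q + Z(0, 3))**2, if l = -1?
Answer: 1225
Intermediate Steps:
m(E, u) = -u
q = -35 (q = ((-1*5 + (0 - 5)*(2 + 4)) + 1) - 1 = ((-5 - 5*6) + 1) - 1 = ((-5 - 30) + 1) - 1 = (-35 + 1) - 1 = -34 - 1 = -35)
(q + Z(0, 3))**2 = (-35 + 0)**2 = (-35)**2 = 1225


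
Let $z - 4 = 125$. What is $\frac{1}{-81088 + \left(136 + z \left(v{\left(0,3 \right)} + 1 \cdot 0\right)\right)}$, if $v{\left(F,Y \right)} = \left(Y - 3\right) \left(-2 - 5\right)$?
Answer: $- \frac{1}{80952} \approx -1.2353 \cdot 10^{-5}$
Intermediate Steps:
$z = 129$ ($z = 4 + 125 = 129$)
$v{\left(F,Y \right)} = 21 - 7 Y$ ($v{\left(F,Y \right)} = \left(-3 + Y\right) \left(-7\right) = 21 - 7 Y$)
$\frac{1}{-81088 + \left(136 + z \left(v{\left(0,3 \right)} + 1 \cdot 0\right)\right)} = \frac{1}{-81088 + \left(136 + 129 \left(\left(21 - 21\right) + 1 \cdot 0\right)\right)} = \frac{1}{-81088 + \left(136 + 129 \left(\left(21 - 21\right) + 0\right)\right)} = \frac{1}{-81088 + \left(136 + 129 \left(0 + 0\right)\right)} = \frac{1}{-81088 + \left(136 + 129 \cdot 0\right)} = \frac{1}{-81088 + \left(136 + 0\right)} = \frac{1}{-81088 + 136} = \frac{1}{-80952} = - \frac{1}{80952}$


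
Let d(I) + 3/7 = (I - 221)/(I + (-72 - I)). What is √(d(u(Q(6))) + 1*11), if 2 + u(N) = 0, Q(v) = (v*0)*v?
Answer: 83*√14/84 ≈ 3.6971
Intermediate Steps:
Q(v) = 0 (Q(v) = 0*v = 0)
u(N) = -2 (u(N) = -2 + 0 = -2)
d(I) = 1331/504 - I/72 (d(I) = -3/7 + (I - 221)/(I + (-72 - I)) = -3/7 + (-221 + I)/(-72) = -3/7 + (-221 + I)*(-1/72) = -3/7 + (221/72 - I/72) = 1331/504 - I/72)
√(d(u(Q(6))) + 1*11) = √((1331/504 - 1/72*(-2)) + 1*11) = √((1331/504 + 1/36) + 11) = √(1345/504 + 11) = √(6889/504) = 83*√14/84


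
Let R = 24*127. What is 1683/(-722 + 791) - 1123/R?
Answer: 1684099/70104 ≈ 24.023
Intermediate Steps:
R = 3048
1683/(-722 + 791) - 1123/R = 1683/(-722 + 791) - 1123/3048 = 1683/69 - 1123*1/3048 = 1683*(1/69) - 1123/3048 = 561/23 - 1123/3048 = 1684099/70104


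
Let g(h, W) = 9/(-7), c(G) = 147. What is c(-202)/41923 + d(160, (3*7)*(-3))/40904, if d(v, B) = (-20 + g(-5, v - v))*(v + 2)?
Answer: -69274797/857409196 ≈ -0.080796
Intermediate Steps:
g(h, W) = -9/7 (g(h, W) = 9*(-⅐) = -9/7)
d(v, B) = -298/7 - 149*v/7 (d(v, B) = (-20 - 9/7)*(v + 2) = -149*(2 + v)/7 = -298/7 - 149*v/7)
c(-202)/41923 + d(160, (3*7)*(-3))/40904 = 147/41923 + (-298/7 - 149/7*160)/40904 = 147*(1/41923) + (-298/7 - 23840/7)*(1/40904) = 21/5989 - 24138/7*1/40904 = 21/5989 - 12069/143164 = -69274797/857409196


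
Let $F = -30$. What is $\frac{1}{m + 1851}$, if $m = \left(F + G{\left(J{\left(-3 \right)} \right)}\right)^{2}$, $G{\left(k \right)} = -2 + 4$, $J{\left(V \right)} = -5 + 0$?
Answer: $\frac{1}{2635} \approx 0.00037951$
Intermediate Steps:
$J{\left(V \right)} = -5$
$G{\left(k \right)} = 2$
$m = 784$ ($m = \left(-30 + 2\right)^{2} = \left(-28\right)^{2} = 784$)
$\frac{1}{m + 1851} = \frac{1}{784 + 1851} = \frac{1}{2635}$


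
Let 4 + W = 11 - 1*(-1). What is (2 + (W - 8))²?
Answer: 4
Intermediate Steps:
W = 8 (W = -4 + (11 - 1*(-1)) = -4 + (11 + 1) = -4 + 12 = 8)
(2 + (W - 8))² = (2 + (8 - 8))² = (2 + 0)² = 2² = 4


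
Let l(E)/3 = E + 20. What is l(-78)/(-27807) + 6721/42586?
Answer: 64766937/394729634 ≈ 0.16408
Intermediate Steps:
l(E) = 60 + 3*E (l(E) = 3*(E + 20) = 3*(20 + E) = 60 + 3*E)
l(-78)/(-27807) + 6721/42586 = (60 + 3*(-78))/(-27807) + 6721/42586 = (60 - 234)*(-1/27807) + 6721*(1/42586) = -174*(-1/27807) + 6721/42586 = 58/9269 + 6721/42586 = 64766937/394729634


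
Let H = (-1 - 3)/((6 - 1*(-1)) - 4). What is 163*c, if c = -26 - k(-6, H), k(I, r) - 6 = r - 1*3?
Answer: -13529/3 ≈ -4509.7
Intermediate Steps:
H = -4/3 (H = -4/((6 + 1) - 4) = -4/(7 - 4) = -4/3 ≈ -1.3333)
k(I, r) = 3 + r (k(I, r) = 6 + (r - 1*3) = 6 + (r - 3) = 6 + (-3 + r) = 3 + r)
c = -83/3 (c = -26 - (3 - 4/3) = -26 - 1*5/3 = -26 - 5/3 = -83/3 ≈ -27.667)
163*c = 163*(-83/3) = -13529/3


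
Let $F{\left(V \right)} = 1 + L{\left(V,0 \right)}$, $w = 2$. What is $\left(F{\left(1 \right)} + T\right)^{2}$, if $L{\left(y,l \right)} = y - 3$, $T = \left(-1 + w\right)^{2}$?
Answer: $0$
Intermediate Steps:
$T = 1$ ($T = \left(-1 + 2\right)^{2} = 1^{2} = 1$)
$L{\left(y,l \right)} = -3 + y$ ($L{\left(y,l \right)} = y - 3 = -3 + y$)
$F{\left(V \right)} = -2 + V$ ($F{\left(V \right)} = 1 + \left(-3 + V\right) = -2 + V$)
$\left(F{\left(1 \right)} + T\right)^{2} = \left(\left(-2 + 1\right) + 1\right)^{2} = \left(-1 + 1\right)^{2} = 0^{2} = 0$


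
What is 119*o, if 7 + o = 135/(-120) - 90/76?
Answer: -168385/152 ≈ -1107.8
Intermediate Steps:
o = -1415/152 (o = -7 + (135/(-120) - 90/76) = -7 + (135*(-1/120) - 90*1/76) = -7 + (-9/8 - 45/38) = -7 - 351/152 = -1415/152 ≈ -9.3092)
119*o = 119*(-1415/152) = -168385/152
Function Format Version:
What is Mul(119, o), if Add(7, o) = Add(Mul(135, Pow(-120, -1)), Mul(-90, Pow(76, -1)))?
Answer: Rational(-168385, 152) ≈ -1107.8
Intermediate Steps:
o = Rational(-1415, 152) (o = Add(-7, Add(Mul(135, Pow(-120, -1)), Mul(-90, Pow(76, -1)))) = Add(-7, Add(Mul(135, Rational(-1, 120)), Mul(-90, Rational(1, 76)))) = Add(-7, Add(Rational(-9, 8), Rational(-45, 38))) = Add(-7, Rational(-351, 152)) = Rational(-1415, 152) ≈ -9.3092)
Mul(119, o) = Mul(119, Rational(-1415, 152)) = Rational(-168385, 152)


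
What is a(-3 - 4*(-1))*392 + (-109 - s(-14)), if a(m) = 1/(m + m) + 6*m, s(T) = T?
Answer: 2453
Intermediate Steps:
a(m) = 1/(2*m) + 6*m
a(-3 - 4*(-1))*392 + (-109 - s(-14)) = (1/(2*(-3 - 4*(-1))) + 6*(-3 - 4*(-1)))*392 + (-109 - 1*(-14)) = (1/(2*(-3 + 4)) + 6*(-3 + 4))*392 + (-109 + 14) = ((½)/1 + 6*1)*392 - 95 = ((½)*1 + 6)*392 - 95 = (½ + 6)*392 - 95 = (13/2)*392 - 95 = 2548 - 95 = 2453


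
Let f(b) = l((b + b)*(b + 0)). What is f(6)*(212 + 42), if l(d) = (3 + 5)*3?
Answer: 6096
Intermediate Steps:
l(d) = 24 (l(d) = 8*3 = 24)
f(b) = 24
f(6)*(212 + 42) = 24*(212 + 42) = 24*254 = 6096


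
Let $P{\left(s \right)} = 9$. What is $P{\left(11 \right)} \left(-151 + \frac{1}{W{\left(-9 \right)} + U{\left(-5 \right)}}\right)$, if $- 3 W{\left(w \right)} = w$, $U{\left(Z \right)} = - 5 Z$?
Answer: $- \frac{38043}{28} \approx -1358.7$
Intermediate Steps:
$W{\left(w \right)} = - \frac{w}{3}$
$P{\left(11 \right)} \left(-151 + \frac{1}{W{\left(-9 \right)} + U{\left(-5 \right)}}\right) = 9 \left(-151 + \frac{1}{\left(- \frac{1}{3}\right) \left(-9\right) - -25}\right) = 9 \left(-151 + \frac{1}{3 + 25}\right) = 9 \left(-151 + \frac{1}{28}\right) = 9 \left(- \frac{4227}{28}\right) = - \frac{38043}{28}$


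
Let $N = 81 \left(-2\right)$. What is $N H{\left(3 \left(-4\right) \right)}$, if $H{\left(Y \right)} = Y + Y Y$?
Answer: $-21384$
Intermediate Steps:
$H{\left(Y \right)} = Y + Y^{2}$
$N = -162$
$N H{\left(3 \left(-4\right) \right)} = - 162 \cdot 3 \left(-4\right) \left(1 + 3 \left(-4\right)\right) = - 162 \left(- 12 \left(1 - 12\right)\right) = - 162 \left(\left(-12\right) \left(-11\right)\right) = \left(-162\right) 132 = -21384$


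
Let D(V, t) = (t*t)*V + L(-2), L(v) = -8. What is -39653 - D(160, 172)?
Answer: -4773085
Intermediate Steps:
D(V, t) = -8 + V*t² (D(V, t) = (t*t)*V - 8 = t²*V - 8 = V*t² - 8 = -8 + V*t²)
-39653 - D(160, 172) = -39653 - (-8 + 160*172²) = -39653 - (-8 + 160*29584) = -39653 - (-8 + 4733440) = -39653 - 1*4733432 = -39653 - 4733432 = -4773085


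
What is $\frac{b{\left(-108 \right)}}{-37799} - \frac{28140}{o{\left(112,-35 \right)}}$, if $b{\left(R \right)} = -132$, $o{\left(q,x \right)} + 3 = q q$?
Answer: $- \frac{1062008448}{474037259} \approx -2.2403$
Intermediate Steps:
$o{\left(q,x \right)} = -3 + q^{2}$ ($o{\left(q,x \right)} = -3 + q q = -3 + q^{2}$)
$\frac{b{\left(-108 \right)}}{-37799} - \frac{28140}{o{\left(112,-35 \right)}} = - \frac{132}{-37799} - \frac{28140}{-3 + 112^{2}} = \left(-132\right) \left(- \frac{1}{37799}\right) - \frac{28140}{-3 + 12544} = \frac{132}{37799} - \frac{28140}{12541} = - \frac{1062008448}{474037259}$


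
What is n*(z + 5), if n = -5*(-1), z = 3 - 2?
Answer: 30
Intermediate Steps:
z = 1
n = 5
n*(z + 5) = 5*(1 + 5) = 5*6 = 30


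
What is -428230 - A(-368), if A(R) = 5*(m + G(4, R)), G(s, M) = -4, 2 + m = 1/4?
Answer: -1712805/4 ≈ -4.2820e+5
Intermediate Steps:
m = -7/4 (m = -2 + 1/4 = -2 + ¼ = -7/4 ≈ -1.7500)
A(R) = -115/4 (A(R) = 5*(-7/4 - 4) = 5*(-23/4) = -115/4)
-428230 - A(-368) = -428230 - 1*(-115/4) = -428230 + 115/4 = -1712805/4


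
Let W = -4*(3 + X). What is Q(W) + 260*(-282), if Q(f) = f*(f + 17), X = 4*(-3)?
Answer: -71412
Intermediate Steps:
X = -12
W = 36 (W = -4*(3 - 12) = -4*(-9) = 36)
Q(f) = f*(17 + f)
Q(W) + 260*(-282) = 36*(17 + 36) + 260*(-282) = 36*53 - 73320 = 1908 - 73320 = -71412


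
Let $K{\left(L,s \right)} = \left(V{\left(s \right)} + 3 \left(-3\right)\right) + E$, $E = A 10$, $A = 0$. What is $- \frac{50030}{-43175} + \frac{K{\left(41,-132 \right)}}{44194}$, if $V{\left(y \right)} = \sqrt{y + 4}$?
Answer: $\frac{442127449}{381615190} + \frac{4 i \sqrt{2}}{22097} \approx 1.1586 + 0.000256 i$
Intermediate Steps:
$E = 0$ ($E = 0 \cdot 10 = 0$)
$V{\left(y \right)} = \sqrt{4 + y}$
$K{\left(L,s \right)} = -9 + \sqrt{4 + s}$ ($K{\left(L,s \right)} = \left(\sqrt{4 + s} + 3 \left(-3\right)\right) + 0 = \left(\sqrt{4 + s} - 9\right) + 0 = \left(-9 + \sqrt{4 + s}\right) + 0 = -9 + \sqrt{4 + s}$)
$- \frac{50030}{-43175} + \frac{K{\left(41,-132 \right)}}{44194} = - \frac{50030}{-43175} + \frac{-9 + \sqrt{4 - 132}}{44194} = \left(-50030\right) \left(- \frac{1}{43175}\right) + \left(-9 + \sqrt{-128}\right) \frac{1}{44194} = \frac{10006}{8635} + \left(-9 + 8 i \sqrt{2}\right) \frac{1}{44194} = \frac{10006}{8635} - \left(\frac{9}{44194} - \frac{4 i \sqrt{2}}{22097}\right) = \frac{442127449}{381615190} + \frac{4 i \sqrt{2}}{22097}$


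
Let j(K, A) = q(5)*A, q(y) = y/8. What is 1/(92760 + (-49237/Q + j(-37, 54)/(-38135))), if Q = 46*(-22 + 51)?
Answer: 701684/65062308557 ≈ 1.0785e-5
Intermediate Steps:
q(y) = y/8 (q(y) = y*(1/8) = y/8)
j(K, A) = 5*A/8 (j(K, A) = ((1/8)*5)*A = 5*A/8)
Q = 1334 (Q = 46*29 = 1334)
1/(92760 + (-49237/Q + j(-37, 54)/(-38135))) = 1/(92760 + (-49237/1334 + ((5/8)*54)/(-38135))) = 1/(92760 + (-49237*1/1334 + (135/4)*(-1/38135))) = 1/(92760 + (-49237/1334 - 27/30508)) = 1/(92760 - 25899283/701684) = 1/(65062308557/701684) = 701684/65062308557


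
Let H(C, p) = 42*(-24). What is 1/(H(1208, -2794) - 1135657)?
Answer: -1/1136665 ≈ -8.7977e-7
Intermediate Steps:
H(C, p) = -1008
1/(H(1208, -2794) - 1135657) = 1/(-1008 - 1135657) = 1/(-1136665) = -1/1136665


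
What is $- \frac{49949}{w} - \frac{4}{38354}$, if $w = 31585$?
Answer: $- \frac{957935143}{605705545} \approx -1.5815$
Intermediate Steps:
$- \frac{49949}{w} - \frac{4}{38354} = - \frac{49949}{31585} - \frac{4}{38354} = \left(-49949\right) \frac{1}{31585} - \frac{2}{19177} = - \frac{49949}{31585} - \frac{2}{19177} = - \frac{957935143}{605705545}$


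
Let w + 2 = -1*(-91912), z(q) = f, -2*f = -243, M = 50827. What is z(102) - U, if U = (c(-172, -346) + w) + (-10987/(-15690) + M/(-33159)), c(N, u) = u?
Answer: -377570417353/4129085 ≈ -91442.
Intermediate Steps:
f = 243/2 (f = -1/2*(-243) = 243/2 ≈ 121.50)
z(q) = 243/2
w = 91910 (w = -2 - 1*(-91912) = -2 + 91912 = 91910)
U = 756144202361/8258170 (U = (-346 + 91910) + (-10987/(-15690) + 50827/(-33159)) = 91564 + (-10987*(-1/15690) + 50827*(-1/33159)) = 91564 + (10987/15690 - 7261/4737) = 91564 - 6875519/8258170 = 756144202361/8258170 ≈ 91563.)
z(102) - U = 243/2 - 1*756144202361/8258170 = 243/2 - 756144202361/8258170 = -377570417353/4129085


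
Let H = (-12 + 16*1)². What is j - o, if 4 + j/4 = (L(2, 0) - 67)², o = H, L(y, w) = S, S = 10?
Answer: 12964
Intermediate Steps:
L(y, w) = 10
H = 16 (H = (-12 + 16)² = 4² = 16)
o = 16
j = 12980 (j = -16 + 4*(10 - 67)² = -16 + 4*(-57)² = -16 + 4*3249 = -16 + 12996 = 12980)
j - o = 12980 - 1*16 = 12980 - 16 = 12964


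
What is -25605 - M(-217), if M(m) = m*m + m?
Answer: -72477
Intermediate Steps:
M(m) = m + m² (M(m) = m² + m = m + m²)
-25605 - M(-217) = -25605 - (-217)*(1 - 217) = -25605 - (-217)*(-216) = -25605 - 1*46872 = -25605 - 46872 = -72477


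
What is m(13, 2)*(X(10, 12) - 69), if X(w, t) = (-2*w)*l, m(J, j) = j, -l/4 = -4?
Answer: -778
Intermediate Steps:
l = 16 (l = -4*(-4) = 16)
X(w, t) = -32*w (X(w, t) = -2*w*16 = -32*w)
m(13, 2)*(X(10, 12) - 69) = 2*(-32*10 - 69) = 2*(-320 - 69) = 2*(-389) = -778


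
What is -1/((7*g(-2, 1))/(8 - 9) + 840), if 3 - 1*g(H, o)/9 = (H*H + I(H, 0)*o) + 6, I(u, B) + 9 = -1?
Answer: -1/651 ≈ -0.0015361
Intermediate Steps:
I(u, B) = -10 (I(u, B) = -9 - 1 = -10)
g(H, o) = -27 - 9*H² + 90*o (g(H, o) = 27 - 9*((H*H - 10*o) + 6) = 27 - 9*((H² - 10*o) + 6) = 27 - 9*(6 + H² - 10*o) = 27 + (-54 - 9*H² + 90*o) = -27 - 9*H² + 90*o)
-1/((7*g(-2, 1))/(8 - 9) + 840) = -1/((7*(-27 - 9*(-2)² + 90*1))/(8 - 9) + 840) = -1/((7*(-27 - 9*4 + 90))/(-1) + 840) = -1/((7*(-27 - 36 + 90))*(-1) + 840) = -1/((7*27)*(-1) + 840) = -1/(189*(-1) + 840) = -1/(-189 + 840) = -1/651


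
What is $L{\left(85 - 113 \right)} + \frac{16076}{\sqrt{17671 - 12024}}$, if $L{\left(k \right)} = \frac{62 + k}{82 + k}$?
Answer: $\frac{17}{27} + \frac{16076 \sqrt{5647}}{5647} \approx 214.56$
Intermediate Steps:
$L{\left(k \right)} = \frac{62 + k}{82 + k}$
$L{\left(85 - 113 \right)} + \frac{16076}{\sqrt{17671 - 12024}} = \frac{62 + \left(85 - 113\right)}{82 + \left(85 - 113\right)} + \frac{16076}{\sqrt{17671 - 12024}} = \frac{62 + \left(85 - 113\right)}{82 + \left(85 - 113\right)} + \frac{16076}{\sqrt{5647}} = \frac{62 - 28}{82 - 28} + 16076 \frac{\sqrt{5647}}{5647} = \frac{1}{54} \cdot 34 + \frac{16076 \sqrt{5647}}{5647} = \frac{17}{27} + \frac{16076 \sqrt{5647}}{5647}$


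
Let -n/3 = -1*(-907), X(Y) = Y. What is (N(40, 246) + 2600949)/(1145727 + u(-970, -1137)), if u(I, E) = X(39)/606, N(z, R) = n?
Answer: 524842056/231436867 ≈ 2.2678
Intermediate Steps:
n = -2721 (n = -(-3)*(-907) = -3*907 = -2721)
N(z, R) = -2721
u(I, E) = 13/202 (u(I, E) = 39/606 = 39*(1/606) = 13/202)
(N(40, 246) + 2600949)/(1145727 + u(-970, -1137)) = (-2721 + 2600949)/(1145727 + 13/202) = 2598228/(231436867/202) = 2598228*(202/231436867) = 524842056/231436867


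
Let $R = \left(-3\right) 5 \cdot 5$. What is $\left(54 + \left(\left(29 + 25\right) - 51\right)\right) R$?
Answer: $-4275$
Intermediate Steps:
$R = -75$ ($R = \left(-15\right) 5 = -75$)
$\left(54 + \left(\left(29 + 25\right) - 51\right)\right) R = \left(54 + \left(\left(29 + 25\right) - 51\right)\right) \left(-75\right) = \left(54 + \left(54 - 51\right)\right) \left(-75\right) = \left(54 + 3\right) \left(-75\right) = 57 \left(-75\right) = -4275$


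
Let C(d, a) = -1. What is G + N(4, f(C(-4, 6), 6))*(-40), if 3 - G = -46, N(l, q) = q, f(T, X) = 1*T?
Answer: 89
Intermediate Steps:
f(T, X) = T
G = 49 (G = 3 - 1*(-46) = 3 + 46 = 49)
G + N(4, f(C(-4, 6), 6))*(-40) = 49 - 1*(-40) = 49 + 40 = 89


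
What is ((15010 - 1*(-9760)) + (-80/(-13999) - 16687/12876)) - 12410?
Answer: 60207333011/4871652 ≈ 12359.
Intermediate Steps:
((15010 - 1*(-9760)) + (-80/(-13999) - 16687/12876)) - 12410 = ((15010 + 9760) + (-80*(-1/13999) - 16687*1/12876)) - 12410 = (24770 + (80/13999 - 451/348)) - 12410 = (24770 - 6285709/4871652) - 12410 = 120664534331/4871652 - 12410 = 60207333011/4871652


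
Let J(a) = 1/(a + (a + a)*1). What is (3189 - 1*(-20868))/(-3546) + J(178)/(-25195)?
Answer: -8990722471/1325231805 ≈ -6.7843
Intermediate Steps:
J(a) = 1/(3*a) (J(a) = 1/(a + (2*a)*1) = 1/(a + 2*a) = 1/(3*a))
(3189 - 1*(-20868))/(-3546) + J(178)/(-25195) = (3189 - 1*(-20868))/(-3546) + ((⅓)/178)/(-25195) = (3189 + 20868)*(-1/3546) + ((⅓)*(1/178))*(-1/25195) = 24057*(-1/3546) + (1/534)*(-1/25195) = -2673/394 - 1/13454130 = -8990722471/1325231805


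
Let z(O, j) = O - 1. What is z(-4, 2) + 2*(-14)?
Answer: -33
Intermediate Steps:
z(O, j) = -1 + O
z(-4, 2) + 2*(-14) = (-1 - 4) + 2*(-14) = -5 - 28 = -33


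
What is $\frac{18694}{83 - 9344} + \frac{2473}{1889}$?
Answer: $- \frac{12410513}{17494029} \approx -0.70941$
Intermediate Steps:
$\frac{18694}{83 - 9344} + \frac{2473}{1889} = \frac{18694}{83 - 9344} + 2473 \cdot \frac{1}{1889} = \frac{18694}{-9261} + \frac{2473}{1889} = 18694 \left(- \frac{1}{9261}\right) + \frac{2473}{1889} = - \frac{18694}{9261} + \frac{2473}{1889} = - \frac{12410513}{17494029}$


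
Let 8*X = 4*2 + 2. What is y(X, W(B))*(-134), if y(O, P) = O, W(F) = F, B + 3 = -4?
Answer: -335/2 ≈ -167.50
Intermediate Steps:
B = -7 (B = -3 - 4 = -7)
X = 5/4 (X = (4*2 + 2)/8 = (8 + 2)/8 = (1/8)*10 = 5/4 ≈ 1.2500)
y(X, W(B))*(-134) = (5/4)*(-134) = -335/2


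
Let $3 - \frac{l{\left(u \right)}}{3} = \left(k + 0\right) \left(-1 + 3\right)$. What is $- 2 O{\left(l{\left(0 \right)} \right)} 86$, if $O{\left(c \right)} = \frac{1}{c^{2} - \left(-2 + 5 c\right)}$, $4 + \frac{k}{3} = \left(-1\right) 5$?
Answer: $- \frac{43}{7097} \approx -0.0060589$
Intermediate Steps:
$k = -27$ ($k = -12 + 3 \left(\left(-1\right) 5\right) = -12 + 3 \left(-5\right) = -12 - 15 = -27$)
$l{\left(u \right)} = 171$ ($l{\left(u \right)} = 9 - 3 \left(-27 + 0\right) \left(-1 + 3\right) = 9 - 3 \left(\left(-27\right) 2\right) = 9 - -162 = 9 + 162 = 171$)
$O{\left(c \right)} = \frac{1}{2 + c^{2} - 5 c}$ ($O{\left(c \right)} = \frac{1}{c^{2} - \left(-2 + 5 c\right)} = \frac{1}{2 + c^{2} - 5 c}$)
$- 2 O{\left(l{\left(0 \right)} \right)} 86 = - \frac{2}{2 + 171^{2} - 855} \cdot 86 = - \frac{2}{2 + 29241 - 855} \cdot 86 = - \frac{2}{28388} \cdot 86 = \left(-2\right) \frac{1}{28388} \cdot 86 = \left(- \frac{1}{14194}\right) 86 = - \frac{43}{7097}$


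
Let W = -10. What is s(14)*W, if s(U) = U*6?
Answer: -840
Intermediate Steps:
s(U) = 6*U
s(14)*W = (6*14)*(-10) = 84*(-10) = -840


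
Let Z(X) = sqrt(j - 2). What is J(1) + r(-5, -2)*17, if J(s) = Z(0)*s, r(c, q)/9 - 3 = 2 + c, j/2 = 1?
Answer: 0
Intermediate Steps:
j = 2 (j = 2*1 = 2)
Z(X) = 0 (Z(X) = sqrt(2 - 2) = sqrt(0) = 0)
r(c, q) = 45 + 9*c (r(c, q) = 27 + 9*(2 + c) = 27 + (18 + 9*c) = 45 + 9*c)
J(s) = 0 (J(s) = 0*s = 0)
J(1) + r(-5, -2)*17 = 0 + (45 + 9*(-5))*17 = 0 + (45 - 45)*17 = 0 + 0*17 = 0 + 0 = 0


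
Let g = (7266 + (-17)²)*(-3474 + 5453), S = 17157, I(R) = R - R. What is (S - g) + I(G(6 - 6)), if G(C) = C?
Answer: -14934188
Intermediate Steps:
I(R) = 0
g = 14951345 (g = (7266 + 289)*1979 = 7555*1979 = 14951345)
(S - g) + I(G(6 - 6)) = (17157 - 1*14951345) + 0 = (17157 - 14951345) + 0 = -14934188 + 0 = -14934188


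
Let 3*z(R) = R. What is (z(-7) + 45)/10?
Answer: 64/15 ≈ 4.2667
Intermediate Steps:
z(R) = R/3
(z(-7) + 45)/10 = ((⅓)*(-7) + 45)/10 = (-7/3 + 45)*(⅒) = (128/3)*(⅒) = 64/15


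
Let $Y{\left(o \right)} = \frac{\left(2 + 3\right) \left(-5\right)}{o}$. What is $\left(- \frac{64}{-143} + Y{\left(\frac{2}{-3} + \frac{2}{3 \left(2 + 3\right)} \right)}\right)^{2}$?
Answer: $\frac{2930814769}{1308736} \approx 2239.4$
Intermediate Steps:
$Y{\left(o \right)} = - \frac{25}{o}$ ($Y{\left(o \right)} = \frac{5 \left(-5\right)}{o} = - \frac{25}{o}$)
$\left(- \frac{64}{-143} + Y{\left(\frac{2}{-3} + \frac{2}{3 \left(2 + 3\right)} \right)}\right)^{2} = \left(- \frac{64}{-143} - \frac{25}{\frac{2}{-3} + \frac{2}{3 \left(2 + 3\right)}}\right)^{2} = \left(\left(-64\right) \left(- \frac{1}{143}\right) - \frac{25}{2 \left(- \frac{1}{3}\right) + \frac{2}{3 \cdot 5}}\right)^{2} = \left(\frac{64}{143} - \frac{25}{- \frac{2}{3} + \frac{2}{15}}\right)^{2} = \left(\frac{64}{143} - \frac{25}{- \frac{8}{15}}\right)^{2} = \left(\frac{64}{143} - - \frac{375}{8}\right)^{2} = \left(\frac{64}{143} + \frac{375}{8}\right)^{2} = \left(\frac{54137}{1144}\right)^{2} = \frac{2930814769}{1308736}$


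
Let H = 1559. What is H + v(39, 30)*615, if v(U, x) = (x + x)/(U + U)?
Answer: 26417/13 ≈ 2032.1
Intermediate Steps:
v(U, x) = x/U (v(U, x) = (2*x)/((2*U)) = (2*x)*(1/(2*U)) = x/U)
H + v(39, 30)*615 = 1559 + (30/39)*615 = 1559 + (30*(1/39))*615 = 1559 + (10/13)*615 = 1559 + 6150/13 = 26417/13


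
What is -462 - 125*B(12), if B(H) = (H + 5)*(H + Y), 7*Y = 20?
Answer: -224234/7 ≈ -32033.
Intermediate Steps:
Y = 20/7 (Y = (1/7)*20 = 20/7 ≈ 2.8571)
B(H) = (5 + H)*(20/7 + H) (B(H) = (H + 5)*(H + 20/7) = (5 + H)*(20/7 + H))
-462 - 125*B(12) = -462 - 125*(100/7 + 12**2 + (55/7)*12) = -462 - 125*(100/7 + 144 + 660/7) = -462 - 125*1768/7 = -462 - 221000/7 = -224234/7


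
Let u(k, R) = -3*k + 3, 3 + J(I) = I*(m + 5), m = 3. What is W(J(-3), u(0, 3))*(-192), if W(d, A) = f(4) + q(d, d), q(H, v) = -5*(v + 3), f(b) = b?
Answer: -23808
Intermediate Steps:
J(I) = -3 + 8*I (J(I) = -3 + I*(3 + 5) = -3 + I*8 = -3 + 8*I)
q(H, v) = -15 - 5*v (q(H, v) = -5*(3 + v) = -15 - 5*v)
u(k, R) = 3 - 3*k
W(d, A) = -11 - 5*d (W(d, A) = 4 + (-15 - 5*d) = -11 - 5*d)
W(J(-3), u(0, 3))*(-192) = (-11 - 5*(-3 + 8*(-3)))*(-192) = (-11 - 5*(-3 - 24))*(-192) = (-11 - 5*(-27))*(-192) = (-11 + 135)*(-192) = 124*(-192) = -23808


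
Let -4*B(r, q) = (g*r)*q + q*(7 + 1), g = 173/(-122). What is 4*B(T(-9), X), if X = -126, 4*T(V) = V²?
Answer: -636867/244 ≈ -2610.1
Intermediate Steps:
T(V) = V²/4
g = -173/122 (g = 173*(-1/122) = -173/122 ≈ -1.4180)
B(r, q) = -2*q + 173*q*r/488 (B(r, q) = -((-173*r/122)*q + q*(7 + 1))/4 = -(-173*q*r/122 + q*8)/4 = -(-173*q*r/122 + 8*q)/4 = -(8*q - 173*q*r/122)/4 = -2*q + 173*q*r/488)
4*B(T(-9), X) = 4*((1/488)*(-126)*(-976 + 173*((¼)*(-9)²))) = 4*((1/488)*(-126)*(-976 + 173*((¼)*81))) = 4*((1/488)*(-126)*(-976 + 173*(81/4))) = 4*((1/488)*(-126)*(-976 + 14013/4)) = 4*((1/488)*(-126)*(10109/4)) = 4*(-636867/976) = -636867/244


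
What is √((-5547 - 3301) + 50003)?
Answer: √41155 ≈ 202.87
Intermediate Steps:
√((-5547 - 3301) + 50003) = √(-8848 + 50003) = √41155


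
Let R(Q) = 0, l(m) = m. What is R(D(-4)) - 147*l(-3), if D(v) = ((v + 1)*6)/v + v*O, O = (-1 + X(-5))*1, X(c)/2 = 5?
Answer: 441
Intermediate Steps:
X(c) = 10 (X(c) = 2*5 = 10)
O = 9 (O = (-1 + 10)*1 = 9*1 = 9)
D(v) = 9*v + (6 + 6*v)/v (D(v) = ((v + 1)*6)/v + v*9 = ((1 + v)*6)/v + 9*v = (6 + 6*v)/v + 9*v = 9*v + (6 + 6*v)/v)
R(D(-4)) - 147*l(-3) = 0 - 147*(-3) = 0 + 441 = 441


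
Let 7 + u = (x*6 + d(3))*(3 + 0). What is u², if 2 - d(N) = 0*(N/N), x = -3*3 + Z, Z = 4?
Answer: 8281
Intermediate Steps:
x = -5 (x = -3*3 + 4 = -9 + 4 = -5)
d(N) = 2 (d(N) = 2 - 0*N/N = 2 - 0 = 2 - 1*0 = 2 + 0 = 2)
u = -91 (u = -7 + (-5*6 + 2)*(3 + 0) = -7 + (-30 + 2)*3 = -7 - 28*3 = -7 - 84 = -91)
u² = (-91)² = 8281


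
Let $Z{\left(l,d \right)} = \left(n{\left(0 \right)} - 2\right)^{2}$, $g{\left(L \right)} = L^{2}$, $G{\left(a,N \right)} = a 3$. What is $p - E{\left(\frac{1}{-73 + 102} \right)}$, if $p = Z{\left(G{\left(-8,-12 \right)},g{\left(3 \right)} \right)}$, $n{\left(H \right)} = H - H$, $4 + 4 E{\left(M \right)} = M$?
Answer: $\frac{579}{116} \approx 4.9914$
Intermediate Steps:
$E{\left(M \right)} = -1 + \frac{M}{4}$
$n{\left(H \right)} = 0$
$G{\left(a,N \right)} = 3 a$
$Z{\left(l,d \right)} = 4$ ($Z{\left(l,d \right)} = \left(0 - 2\right)^{2} = \left(-2\right)^{2} = 4$)
$p = 4$
$p - E{\left(\frac{1}{-73 + 102} \right)} = 4 - \left(-1 + \frac{1}{4 \left(-73 + 102\right)}\right) = 4 - \left(-1 + \frac{1}{4 \cdot 29}\right) = 4 - \left(-1 + \frac{1}{4} \cdot \frac{1}{29}\right) = 4 - \left(-1 + \frac{1}{116}\right) = 4 - - \frac{115}{116} = 4 + \frac{115}{116} = \frac{579}{116}$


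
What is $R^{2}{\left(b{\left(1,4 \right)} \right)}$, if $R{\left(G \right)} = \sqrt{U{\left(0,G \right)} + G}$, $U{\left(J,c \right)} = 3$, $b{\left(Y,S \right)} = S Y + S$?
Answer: $11$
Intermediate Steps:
$b{\left(Y,S \right)} = S + S Y$
$R{\left(G \right)} = \sqrt{3 + G}$
$R^{2}{\left(b{\left(1,4 \right)} \right)} = \left(\sqrt{3 + 4 \left(1 + 1\right)}\right)^{2} = \left(\sqrt{3 + 4 \cdot 2}\right)^{2} = \left(\sqrt{3 + 8}\right)^{2} = \left(\sqrt{11}\right)^{2} = 11$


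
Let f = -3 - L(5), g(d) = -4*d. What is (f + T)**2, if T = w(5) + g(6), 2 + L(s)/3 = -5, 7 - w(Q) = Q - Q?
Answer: 1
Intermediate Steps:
w(Q) = 7 (w(Q) = 7 - (Q - Q) = 7 - 1*0 = 7 + 0 = 7)
L(s) = -21 (L(s) = -6 + 3*(-5) = -6 - 15 = -21)
f = 18 (f = -3 - 1*(-21) = -3 + 21 = 18)
T = -17 (T = 7 - 4*6 = 7 - 24 = -17)
(f + T)**2 = (18 - 17)**2 = 1**2 = 1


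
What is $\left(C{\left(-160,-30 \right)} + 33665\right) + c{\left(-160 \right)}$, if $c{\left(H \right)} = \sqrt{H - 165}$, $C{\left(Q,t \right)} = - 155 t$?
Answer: $38315 + 5 i \sqrt{13} \approx 38315.0 + 18.028 i$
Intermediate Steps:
$c{\left(H \right)} = \sqrt{-165 + H}$
$\left(C{\left(-160,-30 \right)} + 33665\right) + c{\left(-160 \right)} = \left(\left(-155\right) \left(-30\right) + 33665\right) + \sqrt{-165 - 160} = \left(4650 + 33665\right) + \sqrt{-325} = 38315 + 5 i \sqrt{13}$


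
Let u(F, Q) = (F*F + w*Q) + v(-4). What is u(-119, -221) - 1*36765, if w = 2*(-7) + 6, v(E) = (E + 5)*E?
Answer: -20840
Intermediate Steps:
v(E) = E*(5 + E) (v(E) = (5 + E)*E = E*(5 + E))
w = -8 (w = -14 + 6 = -8)
u(F, Q) = -4 + F² - 8*Q (u(F, Q) = (F*F - 8*Q) - 4*(5 - 4) = (F² - 8*Q) - 4*1 = (F² - 8*Q) - 4 = -4 + F² - 8*Q)
u(-119, -221) - 1*36765 = (-4 + (-119)² - 8*(-221)) - 1*36765 = (-4 + 14161 + 1768) - 36765 = 15925 - 36765 = -20840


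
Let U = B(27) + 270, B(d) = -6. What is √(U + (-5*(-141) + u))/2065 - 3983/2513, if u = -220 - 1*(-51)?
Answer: -569/359 + 4*√2/413 ≈ -1.5713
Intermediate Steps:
u = -169 (u = -220 + 51 = -169)
U = 264 (U = -6 + 270 = 264)
√(U + (-5*(-141) + u))/2065 - 3983/2513 = √(264 + (-5*(-141) - 169))/2065 - 3983/2513 = √(264 + (705 - 169))*(1/2065) - 3983*1/2513 = √(264 + 536)*(1/2065) - 569/359 = √800*(1/2065) - 569/359 = (20*√2)*(1/2065) - 569/359 = 4*√2/413 - 569/359 = -569/359 + 4*√2/413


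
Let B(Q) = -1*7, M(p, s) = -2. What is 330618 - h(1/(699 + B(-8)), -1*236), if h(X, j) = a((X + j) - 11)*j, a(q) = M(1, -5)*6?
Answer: 327786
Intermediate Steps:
B(Q) = -7
a(q) = -12 (a(q) = -2*6 = -12)
h(X, j) = -12*j
330618 - h(1/(699 + B(-8)), -1*236) = 330618 - (-12)*(-1*236) = 330618 - (-12)*(-236) = 330618 - 1*2832 = 330618 - 2832 = 327786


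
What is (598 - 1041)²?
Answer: 196249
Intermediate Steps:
(598 - 1041)² = (-443)² = 196249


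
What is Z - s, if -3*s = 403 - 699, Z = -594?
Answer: -2078/3 ≈ -692.67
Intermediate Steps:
s = 296/3 (s = -(403 - 699)/3 = -1/3*(-296) = 296/3 ≈ 98.667)
Z - s = -594 - 1*296/3 = -594 - 296/3 = -2078/3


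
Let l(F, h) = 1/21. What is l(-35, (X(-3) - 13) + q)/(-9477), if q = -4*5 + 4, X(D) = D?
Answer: -1/199017 ≈ -5.0247e-6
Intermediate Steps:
q = -16 (q = -20 + 4 = -16)
l(F, h) = 1/21
l(-35, (X(-3) - 13) + q)/(-9477) = (1/21)/(-9477) = (1/21)*(-1/9477) = -1/199017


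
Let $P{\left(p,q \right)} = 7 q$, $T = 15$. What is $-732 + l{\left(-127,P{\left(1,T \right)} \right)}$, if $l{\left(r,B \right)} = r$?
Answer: $-859$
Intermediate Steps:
$-732 + l{\left(-127,P{\left(1,T \right)} \right)} = -732 - 127 = -859$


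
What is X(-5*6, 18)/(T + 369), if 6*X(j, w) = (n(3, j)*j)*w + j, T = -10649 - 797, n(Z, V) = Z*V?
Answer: -8095/11077 ≈ -0.73079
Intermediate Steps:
n(Z, V) = V*Z
T = -11446
X(j, w) = j/6 + w*j²/2 (X(j, w) = (((j*3)*j)*w + j)/6 = (((3*j)*j)*w + j)/6 = ((3*j²)*w + j)/6 = (3*w*j² + j)/6 = (j + 3*w*j²)/6 = j/6 + w*j²/2)
X(-5*6, 18)/(T + 369) = ((-5*6)*(1 + 3*(-5*6)*18)/6)/(-11446 + 369) = ((⅙)*(-30)*(1 + 3*(-30)*18))/(-11077) = ((⅙)*(-30)*(1 - 1620))*(-1/11077) = ((⅙)*(-30)*(-1619))*(-1/11077) = 8095*(-1/11077) = -8095/11077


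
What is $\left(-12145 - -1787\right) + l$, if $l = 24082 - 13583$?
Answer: $141$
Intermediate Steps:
$l = 10499$ ($l = 24082 - 13583 = 10499$)
$\left(-12145 - -1787\right) + l = \left(-12145 - -1787\right) + 10499 = \left(-12145 + 1787\right) + 10499 = -10358 + 10499 = 141$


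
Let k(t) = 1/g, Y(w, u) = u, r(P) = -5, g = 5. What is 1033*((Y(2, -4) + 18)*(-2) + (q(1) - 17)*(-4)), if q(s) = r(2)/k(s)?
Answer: 144620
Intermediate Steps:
k(t) = ⅕ (k(t) = 1/5 = ⅕)
q(s) = -25 (q(s) = -5/⅕ = -5*5 = -25)
1033*((Y(2, -4) + 18)*(-2) + (q(1) - 17)*(-4)) = 1033*((-4 + 18)*(-2) + (-25 - 17)*(-4)) = 1033*(14*(-2) - 42*(-4)) = 1033*(-28 + 168) = 1033*140 = 144620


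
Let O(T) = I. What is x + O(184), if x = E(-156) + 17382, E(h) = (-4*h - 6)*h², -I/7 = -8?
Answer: 15057086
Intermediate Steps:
I = 56 (I = -7*(-8) = 56)
O(T) = 56
E(h) = h²*(-6 - 4*h) (E(h) = (-6 - 4*h)*h² = h²*(-6 - 4*h))
x = 15057030 (x = (-156)²*(-6 - 4*(-156)) + 17382 = 24336*(-6 + 624) + 17382 = 24336*618 + 17382 = 15039648 + 17382 = 15057030)
x + O(184) = 15057030 + 56 = 15057086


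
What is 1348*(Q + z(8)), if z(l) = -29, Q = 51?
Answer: 29656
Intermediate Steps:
1348*(Q + z(8)) = 1348*(51 - 29) = 1348*22 = 29656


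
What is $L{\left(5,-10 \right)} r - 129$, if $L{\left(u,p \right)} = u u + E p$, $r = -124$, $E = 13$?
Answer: $12891$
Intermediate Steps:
$L{\left(u,p \right)} = u^{2} + 13 p$ ($L{\left(u,p \right)} = u u + 13 p = u^{2} + 13 p$)
$L{\left(5,-10 \right)} r - 129 = \left(5^{2} + 13 \left(-10\right)\right) \left(-124\right) - 129 = \left(25 - 130\right) \left(-124\right) - 129 = \left(-105\right) \left(-124\right) - 129 = 13020 - 129 = 12891$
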